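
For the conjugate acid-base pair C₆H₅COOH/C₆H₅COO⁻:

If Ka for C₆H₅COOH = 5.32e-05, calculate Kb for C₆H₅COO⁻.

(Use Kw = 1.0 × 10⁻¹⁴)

For a conjugate pair Ka × Kb = Kw, so Kb = Kw/Ka = 1.0 × 10⁻¹⁴ / 5.32e-05 = 1.88e-10.

K_b = 1.88e-10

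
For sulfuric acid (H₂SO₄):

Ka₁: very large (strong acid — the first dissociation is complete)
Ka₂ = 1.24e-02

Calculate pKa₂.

pKa₂ = -log(Ka₂) = -log(1.24e-02) = 1.91.

pK_{a2} = 1.91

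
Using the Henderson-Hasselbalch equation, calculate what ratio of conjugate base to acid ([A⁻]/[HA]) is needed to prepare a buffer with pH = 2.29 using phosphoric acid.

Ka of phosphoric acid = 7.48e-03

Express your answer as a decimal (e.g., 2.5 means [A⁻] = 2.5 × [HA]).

pKa = -log(7.48e-03) = 2.1261. pH = pKa + log([A⁻]/[HA]), so log([A⁻]/[HA]) = pH − pKa = 2.29 − 2.1261 = 0.1639. [A⁻]/[HA] = 10^(0.1639) = 1.46

[A⁻]/[HA] = 1.46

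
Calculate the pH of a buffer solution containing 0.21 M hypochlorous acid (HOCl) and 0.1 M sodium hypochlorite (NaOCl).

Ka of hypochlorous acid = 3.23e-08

pKa = -log(3.23e-08) = 7.49. pH = pKa + log([A⁻]/[HA]) = 7.49 + log(0.1/0.21)

pH = 7.17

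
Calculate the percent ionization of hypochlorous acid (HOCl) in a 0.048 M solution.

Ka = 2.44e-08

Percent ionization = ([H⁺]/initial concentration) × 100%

Using Ka equilibrium: x² + Ka×x - Ka×C = 0. Solving: [H⁺] = 3.4211e-05. Percent = (3.4211e-05/0.048) × 100

Percent ionization = 0.0713%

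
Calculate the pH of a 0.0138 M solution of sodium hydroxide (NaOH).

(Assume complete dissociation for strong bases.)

[OH⁻] = 0.0138 M for strong base. pOH = -log[OH⁻] = 1.86, pH = 14 - pOH

pH = 12.14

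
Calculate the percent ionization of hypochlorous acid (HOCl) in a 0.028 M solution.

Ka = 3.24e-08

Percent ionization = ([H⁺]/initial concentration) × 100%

Using Ka equilibrium: x² + Ka×x - Ka×C = 0. Solving: [H⁺] = 3.0104e-05. Percent = (3.0104e-05/0.028) × 100

Percent ionization = 0.108%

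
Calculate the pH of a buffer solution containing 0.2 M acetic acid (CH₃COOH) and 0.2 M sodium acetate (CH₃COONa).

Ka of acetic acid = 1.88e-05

pKa = -log(1.88e-05) = 4.73. pH = pKa + log([A⁻]/[HA]) = 4.73 + log(0.2/0.2)

pH = 4.73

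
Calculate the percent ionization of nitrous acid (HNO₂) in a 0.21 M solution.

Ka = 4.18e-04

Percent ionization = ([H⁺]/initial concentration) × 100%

Using Ka equilibrium: x² + Ka×x - Ka×C = 0. Solving: [H⁺] = 9.1624e-03. Percent = (9.1624e-03/0.21) × 100

Percent ionization = 4.36%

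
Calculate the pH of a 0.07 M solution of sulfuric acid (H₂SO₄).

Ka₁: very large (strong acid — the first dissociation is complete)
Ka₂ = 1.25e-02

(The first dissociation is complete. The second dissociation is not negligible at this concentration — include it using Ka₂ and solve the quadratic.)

First dissociation is complete: [H⁺]₀ = [HSO₄⁻]₀ = C = 0.07 M. Second dissociation HSO₄⁻ ⇌ H⁺ + SO₄²⁻: let x = [SO₄²⁻]. Ka₂ = (C + x)·x / (C − x) = 1.25e-02 → x² + (C + Ka₂)·x − Ka₂·C = 0 → x² + 0.08250·x − 8.750e-04 = 0. x = (−0.08250 + √(0.08250² + 4 × 8.750e-04)) / 2 = 9.5099e-03 M. [H⁺] = C + x = 0.07 + 9.5099e-03 = 7.9510e-02 M. pH = -log(7.9510e-02) = 1.10.

pH = 1.10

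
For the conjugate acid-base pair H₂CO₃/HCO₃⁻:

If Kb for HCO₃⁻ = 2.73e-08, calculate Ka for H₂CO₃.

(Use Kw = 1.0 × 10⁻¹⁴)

For a conjugate pair Ka × Kb = Kw, so Ka = Kw/Kb = 1.0 × 10⁻¹⁴ / 2.73e-08 = 3.66e-07.

K_a = 3.66e-07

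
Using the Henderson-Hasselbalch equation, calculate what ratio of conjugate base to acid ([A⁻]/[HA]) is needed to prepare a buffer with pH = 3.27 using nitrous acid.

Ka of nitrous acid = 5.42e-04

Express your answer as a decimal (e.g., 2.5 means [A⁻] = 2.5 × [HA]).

pKa = -log(5.42e-04) = 3.2660. pH = pKa + log([A⁻]/[HA]), so log([A⁻]/[HA]) = pH − pKa = 3.27 − 3.2660 = 0.0040. [A⁻]/[HA] = 10^(0.0040) = 1.01

[A⁻]/[HA] = 1.01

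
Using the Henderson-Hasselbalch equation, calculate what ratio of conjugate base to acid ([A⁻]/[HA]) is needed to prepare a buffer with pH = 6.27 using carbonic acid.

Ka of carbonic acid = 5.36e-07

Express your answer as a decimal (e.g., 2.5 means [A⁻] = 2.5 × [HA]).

pKa = -log(5.36e-07) = 6.2708. pH = pKa + log([A⁻]/[HA]), so log([A⁻]/[HA]) = pH − pKa = 6.27 − 6.2708 = -0.0008. [A⁻]/[HA] = 10^(-0.0008) = 0.998

[A⁻]/[HA] = 0.998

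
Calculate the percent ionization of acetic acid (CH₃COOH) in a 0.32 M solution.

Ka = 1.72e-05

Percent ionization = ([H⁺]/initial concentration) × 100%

Using Ka equilibrium: x² + Ka×x - Ka×C = 0. Solving: [H⁺] = 2.3375e-03. Percent = (2.3375e-03/0.32) × 100

Percent ionization = 0.73%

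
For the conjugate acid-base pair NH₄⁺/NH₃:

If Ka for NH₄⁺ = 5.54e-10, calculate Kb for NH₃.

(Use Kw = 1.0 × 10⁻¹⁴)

For a conjugate pair Ka × Kb = Kw, so Kb = Kw/Ka = 1.0 × 10⁻¹⁴ / 5.54e-10 = 1.81e-05.

K_b = 1.81e-05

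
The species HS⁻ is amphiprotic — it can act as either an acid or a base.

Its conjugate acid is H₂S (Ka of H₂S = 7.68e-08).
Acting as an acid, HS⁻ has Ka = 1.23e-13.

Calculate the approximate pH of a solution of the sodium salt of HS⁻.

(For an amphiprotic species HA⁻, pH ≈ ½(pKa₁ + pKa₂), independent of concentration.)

pKa₁ = -log(7.68e-08) = 7.11; pKa₂ = -log(1.23e-13) = 12.91. For an amphiprotic species, pH ≈ ½(pKa₁ + pKa₂) = ½(7.11 + 12.91) = 10.01.

pH = 10.01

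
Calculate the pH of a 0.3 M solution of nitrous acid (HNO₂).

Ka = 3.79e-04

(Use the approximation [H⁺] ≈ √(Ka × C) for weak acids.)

[H⁺] = √(Ka × C) = √(3.79e-04 × 0.3) = 1.0663e-02. pH = -log(1.0663e-02)

pH = 1.97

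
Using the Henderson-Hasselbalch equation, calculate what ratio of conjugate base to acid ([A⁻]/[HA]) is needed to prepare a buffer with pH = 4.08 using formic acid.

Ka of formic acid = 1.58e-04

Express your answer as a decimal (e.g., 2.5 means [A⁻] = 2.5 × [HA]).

pKa = -log(1.58e-04) = 3.8013. pH = pKa + log([A⁻]/[HA]), so log([A⁻]/[HA]) = pH − pKa = 4.08 − 3.8013 = 0.2787. [A⁻]/[HA] = 10^(0.2787) = 1.90

[A⁻]/[HA] = 1.90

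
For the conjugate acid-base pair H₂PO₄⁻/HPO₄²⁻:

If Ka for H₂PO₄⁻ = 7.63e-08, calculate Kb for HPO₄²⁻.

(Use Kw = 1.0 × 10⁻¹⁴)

For a conjugate pair Ka × Kb = Kw, so Kb = Kw/Ka = 1.0 × 10⁻¹⁴ / 7.63e-08 = 1.31e-07.

K_b = 1.31e-07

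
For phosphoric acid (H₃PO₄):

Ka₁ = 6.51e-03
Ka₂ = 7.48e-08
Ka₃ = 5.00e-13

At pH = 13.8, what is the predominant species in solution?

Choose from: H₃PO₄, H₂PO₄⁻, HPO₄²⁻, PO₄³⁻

pKa₁ = 2.19, pKa₂ = 7.13, pKa₃ = 12.30. For a polyprotic acid the predominant species crosses at each pKa: below pKa_n the protonated form dominates, above it the deprotonated form does. At pH = 13.8, the predominant species is PO₄³⁻.

PO₄³⁻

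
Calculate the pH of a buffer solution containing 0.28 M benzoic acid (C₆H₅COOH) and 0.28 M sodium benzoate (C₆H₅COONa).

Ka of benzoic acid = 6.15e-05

pKa = -log(6.15e-05) = 4.21. pH = pKa + log([A⁻]/[HA]) = 4.21 + log(0.28/0.28)

pH = 4.21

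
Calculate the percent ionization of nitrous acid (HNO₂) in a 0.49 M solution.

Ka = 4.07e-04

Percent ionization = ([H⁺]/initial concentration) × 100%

Using Ka equilibrium: x² + Ka×x - Ka×C = 0. Solving: [H⁺] = 1.3920e-02. Percent = (1.3920e-02/0.49) × 100

Percent ionization = 2.84%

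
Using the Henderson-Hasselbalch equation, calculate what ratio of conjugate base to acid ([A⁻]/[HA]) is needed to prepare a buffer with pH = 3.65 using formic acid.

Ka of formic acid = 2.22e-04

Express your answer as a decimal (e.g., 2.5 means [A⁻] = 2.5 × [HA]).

pKa = -log(2.22e-04) = 3.6536. pH = pKa + log([A⁻]/[HA]), so log([A⁻]/[HA]) = pH − pKa = 3.65 − 3.6536 = -0.0036. [A⁻]/[HA] = 10^(-0.0036) = 0.992

[A⁻]/[HA] = 0.992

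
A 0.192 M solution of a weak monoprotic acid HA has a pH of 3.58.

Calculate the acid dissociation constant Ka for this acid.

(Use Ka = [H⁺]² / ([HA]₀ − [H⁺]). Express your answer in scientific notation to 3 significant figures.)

[H⁺] = 10^(−pH) = 10^(−3.58) = 2.630e-04 M. For HA ⇌ H⁺ + A⁻, Ka = [H⁺][A⁻]/[HA] = [H⁺]² / ([HA]₀ − [H⁺]) = (2.630e-04)² / (0.192 − 2.630e-04) = 3.61e-07.

K_a = 3.61e-07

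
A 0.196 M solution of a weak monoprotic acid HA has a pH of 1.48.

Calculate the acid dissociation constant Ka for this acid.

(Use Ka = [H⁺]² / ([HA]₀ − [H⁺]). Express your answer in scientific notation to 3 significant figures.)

[H⁺] = 10^(−pH) = 10^(−1.48) = 3.311e-02 M. For HA ⇌ H⁺ + A⁻, Ka = [H⁺][A⁻]/[HA] = [H⁺]² / ([HA]₀ − [H⁺]) = (3.311e-02)² / (0.196 − 3.311e-02) = 6.73e-03.

K_a = 6.73e-03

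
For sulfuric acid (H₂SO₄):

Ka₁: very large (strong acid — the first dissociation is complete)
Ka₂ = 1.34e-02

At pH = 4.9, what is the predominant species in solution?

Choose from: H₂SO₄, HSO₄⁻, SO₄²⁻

The first dissociation is complete, so H₂SO₄ itself is never the predominant species in water; pKa₂ = -log(1.34e-02) = 1.87. For a polyprotic acid the predominant species crosses at each pKa: below pKa_n the protonated form dominates, above it the deprotonated form does. At pH = 4.9, the predominant species is SO₄²⁻.

SO₄²⁻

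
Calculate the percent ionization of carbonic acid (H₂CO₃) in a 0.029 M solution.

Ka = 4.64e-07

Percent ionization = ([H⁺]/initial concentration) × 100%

Using Ka equilibrium: x² + Ka×x - Ka×C = 0. Solving: [H⁺] = 1.1577e-04. Percent = (1.1577e-04/0.029) × 100

Percent ionization = 0.399%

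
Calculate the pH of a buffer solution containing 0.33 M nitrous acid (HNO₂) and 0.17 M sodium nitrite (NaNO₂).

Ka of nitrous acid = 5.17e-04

pKa = -log(5.17e-04) = 3.29. pH = pKa + log([A⁻]/[HA]) = 3.29 + log(0.17/0.33)

pH = 3.00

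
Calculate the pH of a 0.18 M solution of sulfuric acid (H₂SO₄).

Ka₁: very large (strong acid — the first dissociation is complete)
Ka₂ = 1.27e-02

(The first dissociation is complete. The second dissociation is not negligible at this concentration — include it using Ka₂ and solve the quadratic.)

First dissociation is complete: [H⁺]₀ = [HSO₄⁻]₀ = C = 0.18 M. Second dissociation HSO₄⁻ ⇌ H⁺ + SO₄²⁻: let x = [SO₄²⁻]. Ka₂ = (C + x)·x / (C − x) = 1.27e-02 → x² + (C + Ka₂)·x − Ka₂·C = 0 → x² + 0.19270·x − 2.286e-03 = 0. x = (−0.19270 + √(0.19270² + 4 × 2.286e-03)) / 2 = 1.1211e-02 M. [H⁺] = C + x = 0.18 + 1.1211e-02 = 1.9121e-01 M. pH = -log(1.9121e-01) = 0.72.

pH = 0.72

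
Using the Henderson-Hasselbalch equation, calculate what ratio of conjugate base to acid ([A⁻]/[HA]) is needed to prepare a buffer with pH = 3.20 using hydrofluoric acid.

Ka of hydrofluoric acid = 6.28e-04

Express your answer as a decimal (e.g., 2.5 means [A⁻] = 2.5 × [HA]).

pKa = -log(6.28e-04) = 3.2020. pH = pKa + log([A⁻]/[HA]), so log([A⁻]/[HA]) = pH − pKa = 3.20 − 3.2020 = -0.0020. [A⁻]/[HA] = 10^(-0.0020) = 0.995

[A⁻]/[HA] = 0.995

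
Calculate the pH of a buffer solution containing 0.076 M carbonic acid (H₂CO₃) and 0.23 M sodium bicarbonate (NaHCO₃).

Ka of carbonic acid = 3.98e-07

pKa = -log(3.98e-07) = 6.40. pH = pKa + log([A⁻]/[HA]) = 6.40 + log(0.23/0.076)

pH = 6.88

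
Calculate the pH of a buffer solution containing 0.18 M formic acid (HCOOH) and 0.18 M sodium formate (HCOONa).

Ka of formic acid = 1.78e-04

pKa = -log(1.78e-04) = 3.75. pH = pKa + log([A⁻]/[HA]) = 3.75 + log(0.18/0.18)

pH = 3.75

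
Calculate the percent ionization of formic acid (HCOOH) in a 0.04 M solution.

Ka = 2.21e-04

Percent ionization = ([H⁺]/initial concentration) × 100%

Using Ka equilibrium: x² + Ka×x - Ka×C = 0. Solving: [H⁺] = 2.8648e-03. Percent = (2.8648e-03/0.04) × 100

Percent ionization = 7.16%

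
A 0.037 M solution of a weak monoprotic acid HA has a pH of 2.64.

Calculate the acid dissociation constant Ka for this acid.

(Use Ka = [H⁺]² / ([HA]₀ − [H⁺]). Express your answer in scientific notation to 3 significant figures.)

[H⁺] = 10^(−pH) = 10^(−2.64) = 2.291e-03 M. For HA ⇌ H⁺ + A⁻, Ka = [H⁺][A⁻]/[HA] = [H⁺]² / ([HA]₀ − [H⁺]) = (2.291e-03)² / (0.037 − 2.291e-03) = 1.51e-04.

K_a = 1.51e-04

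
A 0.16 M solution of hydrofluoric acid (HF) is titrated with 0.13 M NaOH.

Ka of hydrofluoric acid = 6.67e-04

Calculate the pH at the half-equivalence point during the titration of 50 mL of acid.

At half-equivalence [HA] = [A⁻], so Henderson-Hasselbalch gives pH = pKa = -log(6.67e-04) = 3.18.

pH = pKa = 3.18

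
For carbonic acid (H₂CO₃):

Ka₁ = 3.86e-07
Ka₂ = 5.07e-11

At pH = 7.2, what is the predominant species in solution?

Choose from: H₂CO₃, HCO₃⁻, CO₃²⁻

pKa₁ = 6.41, pKa₂ = 10.29. For a polyprotic acid the predominant species crosses at each pKa: below pKa_n the protonated form dominates, above it the deprotonated form does. At pH = 7.2, the predominant species is HCO₃⁻.

HCO₃⁻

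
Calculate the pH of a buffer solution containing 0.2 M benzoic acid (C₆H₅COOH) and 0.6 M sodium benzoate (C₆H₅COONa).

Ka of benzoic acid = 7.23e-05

pKa = -log(7.23e-05) = 4.14. pH = pKa + log([A⁻]/[HA]) = 4.14 + log(0.6/0.2)

pH = 4.62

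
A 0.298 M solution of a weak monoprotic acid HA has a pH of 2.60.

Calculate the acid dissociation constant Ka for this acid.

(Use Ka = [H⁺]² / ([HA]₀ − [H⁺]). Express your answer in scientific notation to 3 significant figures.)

[H⁺] = 10^(−pH) = 10^(−2.60) = 2.512e-03 M. For HA ⇌ H⁺ + A⁻, Ka = [H⁺][A⁻]/[HA] = [H⁺]² / ([HA]₀ − [H⁺]) = (2.512e-03)² / (0.298 − 2.512e-03) = 2.14e-05.

K_a = 2.14e-05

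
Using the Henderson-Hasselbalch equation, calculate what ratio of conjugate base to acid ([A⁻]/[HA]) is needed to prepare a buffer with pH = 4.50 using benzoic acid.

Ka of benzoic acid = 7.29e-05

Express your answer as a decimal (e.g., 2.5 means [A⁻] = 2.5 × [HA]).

pKa = -log(7.29e-05) = 4.1373. pH = pKa + log([A⁻]/[HA]), so log([A⁻]/[HA]) = pH − pKa = 4.50 − 4.1373 = 0.3627. [A⁻]/[HA] = 10^(0.3627) = 2.31

[A⁻]/[HA] = 2.31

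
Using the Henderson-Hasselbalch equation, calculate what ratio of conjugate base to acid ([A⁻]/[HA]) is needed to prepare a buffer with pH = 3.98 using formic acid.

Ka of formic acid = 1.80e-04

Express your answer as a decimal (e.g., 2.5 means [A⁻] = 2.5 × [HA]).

pKa = -log(1.80e-04) = 3.7447. pH = pKa + log([A⁻]/[HA]), so log([A⁻]/[HA]) = pH − pKa = 3.98 − 3.7447 = 0.2353. [A⁻]/[HA] = 10^(0.2353) = 1.72

[A⁻]/[HA] = 1.72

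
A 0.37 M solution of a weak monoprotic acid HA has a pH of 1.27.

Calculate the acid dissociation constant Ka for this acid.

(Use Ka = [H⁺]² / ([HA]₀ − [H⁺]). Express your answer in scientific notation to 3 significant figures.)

[H⁺] = 10^(−pH) = 10^(−1.27) = 5.370e-02 M. For HA ⇌ H⁺ + A⁻, Ka = [H⁺][A⁻]/[HA] = [H⁺]² / ([HA]₀ − [H⁺]) = (5.370e-02)² / (0.37 − 5.370e-02) = 9.12e-03.

K_a = 9.12e-03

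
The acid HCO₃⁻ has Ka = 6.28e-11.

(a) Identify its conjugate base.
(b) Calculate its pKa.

(a) The conjugate base is formed by removing one H⁺ from HCO₃⁻, giving CO₃²⁻. (b) pKa = -log(Ka) = -log(6.28e-11) = 10.20.

Conjugate base: CO₃²⁻; pK_a = 10.20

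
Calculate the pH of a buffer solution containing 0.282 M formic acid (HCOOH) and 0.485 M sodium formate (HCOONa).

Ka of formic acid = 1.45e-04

pKa = -log(1.45e-04) = 3.84. pH = pKa + log([A⁻]/[HA]) = 3.84 + log(0.485/0.282)

pH = 4.07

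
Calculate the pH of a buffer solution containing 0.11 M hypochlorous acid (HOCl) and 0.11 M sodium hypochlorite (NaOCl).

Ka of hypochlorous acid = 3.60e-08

pKa = -log(3.60e-08) = 7.44. pH = pKa + log([A⁻]/[HA]) = 7.44 + log(0.11/0.11)

pH = 7.44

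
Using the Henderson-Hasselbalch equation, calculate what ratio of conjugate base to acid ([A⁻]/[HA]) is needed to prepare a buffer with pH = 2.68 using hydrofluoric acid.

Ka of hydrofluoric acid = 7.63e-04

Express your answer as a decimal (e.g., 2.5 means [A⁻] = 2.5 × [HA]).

pKa = -log(7.63e-04) = 3.1175. pH = pKa + log([A⁻]/[HA]), so log([A⁻]/[HA]) = pH − pKa = 2.68 − 3.1175 = -0.4375. [A⁻]/[HA] = 10^(-0.4375) = 0.365

[A⁻]/[HA] = 0.365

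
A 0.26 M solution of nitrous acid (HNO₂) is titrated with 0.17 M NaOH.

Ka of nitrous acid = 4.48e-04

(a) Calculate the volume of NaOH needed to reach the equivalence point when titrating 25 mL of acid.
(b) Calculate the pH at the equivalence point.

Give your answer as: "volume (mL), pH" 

moles acid = 0.26 × 25/1000 = 0.0065 mol; V_base = moles/0.17 × 1000 = 38.2 mL. At equivalence only the conjugate base is present: [A⁻] = 0.0065/0.063 = 1.0279e-01 M. Kb = Kw/Ka = 2.23e-11; [OH⁻] = √(Kb × [A⁻]) = 1.5147e-06; pOH = 5.82; pH = 14 - pOH = 8.18.

V = 38.2 mL, pH = 8.18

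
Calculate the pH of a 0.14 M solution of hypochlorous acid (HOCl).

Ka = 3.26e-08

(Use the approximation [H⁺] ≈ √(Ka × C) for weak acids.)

[H⁺] = √(Ka × C) = √(3.26e-08 × 0.14) = 6.7557e-05. pH = -log(6.7557e-05)

pH = 4.17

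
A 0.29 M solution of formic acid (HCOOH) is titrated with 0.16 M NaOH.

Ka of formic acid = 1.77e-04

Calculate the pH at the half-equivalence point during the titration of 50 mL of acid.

At half-equivalence [HA] = [A⁻], so Henderson-Hasselbalch gives pH = pKa = -log(1.77e-04) = 3.75.

pH = pKa = 3.75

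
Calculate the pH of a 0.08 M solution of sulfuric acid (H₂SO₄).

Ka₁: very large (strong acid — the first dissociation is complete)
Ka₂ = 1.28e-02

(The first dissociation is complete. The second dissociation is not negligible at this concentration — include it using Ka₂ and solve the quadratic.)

First dissociation is complete: [H⁺]₀ = [HSO₄⁻]₀ = C = 0.08 M. Second dissociation HSO₄⁻ ⇌ H⁺ + SO₄²⁻: let x = [SO₄²⁻]. Ka₂ = (C + x)·x / (C − x) = 1.28e-02 → x² + (C + Ka₂)·x − Ka₂·C = 0 → x² + 0.09280·x − 1.024e-03 = 0. x = (−0.09280 + √(0.09280² + 4 × 1.024e-03)) / 2 = 9.9645e-03 M. [H⁺] = C + x = 0.08 + 9.9645e-03 = 8.9965e-02 M. pH = -log(8.9965e-02) = 1.05.

pH = 1.05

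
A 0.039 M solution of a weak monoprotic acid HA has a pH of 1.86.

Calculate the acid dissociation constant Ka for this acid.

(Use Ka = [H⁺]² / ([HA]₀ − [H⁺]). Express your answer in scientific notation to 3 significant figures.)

[H⁺] = 10^(−pH) = 10^(−1.86) = 1.380e-02 M. For HA ⇌ H⁺ + A⁻, Ka = [H⁺][A⁻]/[HA] = [H⁺]² / ([HA]₀ − [H⁺]) = (1.380e-02)² / (0.039 − 1.380e-02) = 7.56e-03.

K_a = 7.56e-03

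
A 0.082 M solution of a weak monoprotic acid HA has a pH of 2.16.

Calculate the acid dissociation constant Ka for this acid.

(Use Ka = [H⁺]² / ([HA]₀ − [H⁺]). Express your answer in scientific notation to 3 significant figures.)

[H⁺] = 10^(−pH) = 10^(−2.16) = 6.918e-03 M. For HA ⇌ H⁺ + A⁻, Ka = [H⁺][A⁻]/[HA] = [H⁺]² / ([HA]₀ − [H⁺]) = (6.918e-03)² / (0.082 − 6.918e-03) = 6.37e-04.

K_a = 6.37e-04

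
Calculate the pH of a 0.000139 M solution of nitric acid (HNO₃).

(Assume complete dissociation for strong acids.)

[H⁺] = 0.000139 M for strong acid. pH = -log[H⁺] = -log(0.000139)

pH = 3.86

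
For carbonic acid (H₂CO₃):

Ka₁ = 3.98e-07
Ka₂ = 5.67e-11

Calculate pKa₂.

pKa₂ = -log(Ka₂) = -log(5.67e-11) = 10.25.

pK_{a2} = 10.25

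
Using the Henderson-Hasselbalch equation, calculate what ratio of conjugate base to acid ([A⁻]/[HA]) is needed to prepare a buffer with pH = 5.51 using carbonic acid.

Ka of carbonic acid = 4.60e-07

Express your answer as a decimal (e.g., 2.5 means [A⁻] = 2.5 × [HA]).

pKa = -log(4.60e-07) = 6.3372. pH = pKa + log([A⁻]/[HA]), so log([A⁻]/[HA]) = pH − pKa = 5.51 − 6.3372 = -0.8272. [A⁻]/[HA] = 10^(-0.8272) = 0.149

[A⁻]/[HA] = 0.149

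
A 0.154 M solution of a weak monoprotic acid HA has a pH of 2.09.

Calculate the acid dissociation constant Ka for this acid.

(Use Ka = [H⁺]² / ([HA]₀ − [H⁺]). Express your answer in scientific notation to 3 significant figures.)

[H⁺] = 10^(−pH) = 10^(−2.09) = 8.128e-03 M. For HA ⇌ H⁺ + A⁻, Ka = [H⁺][A⁻]/[HA] = [H⁺]² / ([HA]₀ − [H⁺]) = (8.128e-03)² / (0.154 − 8.128e-03) = 4.53e-04.

K_a = 4.53e-04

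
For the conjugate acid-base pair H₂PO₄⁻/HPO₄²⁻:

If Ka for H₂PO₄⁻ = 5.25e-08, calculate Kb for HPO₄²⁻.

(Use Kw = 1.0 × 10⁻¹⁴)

For a conjugate pair Ka × Kb = Kw, so Kb = Kw/Ka = 1.0 × 10⁻¹⁴ / 5.25e-08 = 1.90e-07.

K_b = 1.90e-07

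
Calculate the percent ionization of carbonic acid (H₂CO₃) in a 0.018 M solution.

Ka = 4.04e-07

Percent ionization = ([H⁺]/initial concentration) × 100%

Using Ka equilibrium: x² + Ka×x - Ka×C = 0. Solving: [H⁺] = 8.5074e-05. Percent = (8.5074e-05/0.018) × 100

Percent ionization = 0.473%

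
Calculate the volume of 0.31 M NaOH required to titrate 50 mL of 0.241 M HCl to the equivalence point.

At equivalence: moles acid = moles base. moles HCl = 0.241 × 50/1000 = 0.01205 mol. V_base = moles / 0.31 × 1000 = 38.9 mL.

V_{base} = 38.9 mL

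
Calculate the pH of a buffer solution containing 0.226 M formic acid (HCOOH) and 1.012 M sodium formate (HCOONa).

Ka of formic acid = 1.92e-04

pKa = -log(1.92e-04) = 3.72. pH = pKa + log([A⁻]/[HA]) = 3.72 + log(1.012/0.226)

pH = 4.37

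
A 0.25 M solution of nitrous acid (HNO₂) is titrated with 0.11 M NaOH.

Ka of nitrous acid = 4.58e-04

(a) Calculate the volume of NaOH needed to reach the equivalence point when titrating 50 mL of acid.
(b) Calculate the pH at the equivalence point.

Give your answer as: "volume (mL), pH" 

moles acid = 0.25 × 50/1000 = 0.0125 mol; V_base = moles/0.11 × 1000 = 113.6 mL. At equivalence only the conjugate base is present: [A⁻] = 0.0125/0.164 = 7.6389e-02 M. Kb = Kw/Ka = 2.18e-11; [OH⁻] = √(Kb × [A⁻]) = 1.2915e-06; pOH = 5.89; pH = 14 - pOH = 8.11.

V = 113.6 mL, pH = 8.11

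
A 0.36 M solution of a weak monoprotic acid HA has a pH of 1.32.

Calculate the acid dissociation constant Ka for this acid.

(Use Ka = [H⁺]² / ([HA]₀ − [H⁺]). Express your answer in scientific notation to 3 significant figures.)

[H⁺] = 10^(−pH) = 10^(−1.32) = 4.786e-02 M. For HA ⇌ H⁺ + A⁻, Ka = [H⁺][A⁻]/[HA] = [H⁺]² / ([HA]₀ − [H⁺]) = (4.786e-02)² / (0.36 − 4.786e-02) = 7.34e-03.

K_a = 7.34e-03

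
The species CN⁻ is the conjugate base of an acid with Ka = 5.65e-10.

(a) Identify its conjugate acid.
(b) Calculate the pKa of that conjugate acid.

(a) The conjugate acid is formed by adding one H⁺ to CN⁻, giving HCN. (b) pKa = -log(Ka) = -log(5.65e-10) = 9.25.

Conjugate acid: HCN; pK_a = 9.25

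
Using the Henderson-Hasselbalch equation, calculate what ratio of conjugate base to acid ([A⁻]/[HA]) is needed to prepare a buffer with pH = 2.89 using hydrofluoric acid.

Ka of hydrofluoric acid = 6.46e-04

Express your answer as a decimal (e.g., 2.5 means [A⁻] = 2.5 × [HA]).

pKa = -log(6.46e-04) = 3.1898. pH = pKa + log([A⁻]/[HA]), so log([A⁻]/[HA]) = pH − pKa = 2.89 − 3.1898 = -0.2998. [A⁻]/[HA] = 10^(-0.2998) = 0.501

[A⁻]/[HA] = 0.501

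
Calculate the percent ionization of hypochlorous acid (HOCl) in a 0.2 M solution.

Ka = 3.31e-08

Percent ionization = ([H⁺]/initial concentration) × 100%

Using Ka equilibrium: x² + Ka×x - Ka×C = 0. Solving: [H⁺] = 8.1347e-05. Percent = (8.1347e-05/0.2) × 100

Percent ionization = 0.0407%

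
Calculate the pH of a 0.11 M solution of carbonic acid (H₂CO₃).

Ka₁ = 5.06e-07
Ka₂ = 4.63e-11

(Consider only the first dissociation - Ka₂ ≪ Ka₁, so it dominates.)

First dissociation dominates. From Ka₁ = [H⁺][HA⁻]/[H₂A], x² + Ka₁·x − Ka₁·C = 0 with C = 0.11 M and Ka₁ = 5.06e-07. Solving: [H⁺] = (−Ka₁ + √(Ka₁² + 4·Ka₁·C)) / 2 = 2.3567e-04 M. pH = -log(2.3567e-04) = 3.63.

pH = 3.63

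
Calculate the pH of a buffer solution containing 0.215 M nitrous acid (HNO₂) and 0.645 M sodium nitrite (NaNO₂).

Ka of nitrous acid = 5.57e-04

pKa = -log(5.57e-04) = 3.25. pH = pKa + log([A⁻]/[HA]) = 3.25 + log(0.645/0.215)

pH = 3.73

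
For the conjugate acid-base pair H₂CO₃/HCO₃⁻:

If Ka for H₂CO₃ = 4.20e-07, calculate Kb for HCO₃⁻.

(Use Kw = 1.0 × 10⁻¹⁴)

For a conjugate pair Ka × Kb = Kw, so Kb = Kw/Ka = 1.0 × 10⁻¹⁴ / 4.20e-07 = 2.38e-08.

K_b = 2.38e-08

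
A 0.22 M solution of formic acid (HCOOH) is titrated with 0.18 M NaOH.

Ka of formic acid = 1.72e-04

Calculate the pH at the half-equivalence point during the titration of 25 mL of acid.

At half-equivalence [HA] = [A⁻], so Henderson-Hasselbalch gives pH = pKa = -log(1.72e-04) = 3.76.

pH = pKa = 3.76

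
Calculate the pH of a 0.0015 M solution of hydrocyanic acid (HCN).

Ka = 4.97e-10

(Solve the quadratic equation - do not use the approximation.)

x² + Ka×x - Ka×C = 0. Using quadratic formula: [H⁺] = 8.6317e-07

pH = 6.06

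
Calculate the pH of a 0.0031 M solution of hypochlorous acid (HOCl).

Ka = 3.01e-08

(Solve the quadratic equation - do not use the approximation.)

x² + Ka×x - Ka×C = 0. Using quadratic formula: [H⁺] = 9.6447e-06

pH = 5.02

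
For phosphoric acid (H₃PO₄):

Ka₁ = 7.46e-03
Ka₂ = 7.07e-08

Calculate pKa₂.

pKa₂ = -log(Ka₂) = -log(7.07e-08) = 7.15.

pK_{a2} = 7.15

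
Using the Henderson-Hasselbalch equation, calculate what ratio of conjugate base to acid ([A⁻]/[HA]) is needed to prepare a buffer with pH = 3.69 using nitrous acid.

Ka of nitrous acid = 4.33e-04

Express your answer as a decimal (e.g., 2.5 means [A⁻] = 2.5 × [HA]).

pKa = -log(4.33e-04) = 3.3635. pH = pKa + log([A⁻]/[HA]), so log([A⁻]/[HA]) = pH − pKa = 3.69 − 3.3635 = 0.3265. [A⁻]/[HA] = 10^(0.3265) = 2.12

[A⁻]/[HA] = 2.12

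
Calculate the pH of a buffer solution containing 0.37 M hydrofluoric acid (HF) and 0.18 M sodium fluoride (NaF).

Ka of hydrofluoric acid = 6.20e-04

pKa = -log(6.20e-04) = 3.21. pH = pKa + log([A⁻]/[HA]) = 3.21 + log(0.18/0.37)

pH = 2.89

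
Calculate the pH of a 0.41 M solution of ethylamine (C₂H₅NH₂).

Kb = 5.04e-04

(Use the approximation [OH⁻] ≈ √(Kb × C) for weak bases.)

[OH⁻] = √(Kb × C) = √(5.04e-04 × 0.41) = 1.4375e-02. pOH = 1.84, pH = 14 - pOH

pH = 12.16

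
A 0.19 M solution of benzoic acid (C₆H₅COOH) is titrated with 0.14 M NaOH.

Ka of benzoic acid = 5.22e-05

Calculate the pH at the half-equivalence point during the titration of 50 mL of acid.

At half-equivalence [HA] = [A⁻], so Henderson-Hasselbalch gives pH = pKa = -log(5.22e-05) = 4.28.

pH = pKa = 4.28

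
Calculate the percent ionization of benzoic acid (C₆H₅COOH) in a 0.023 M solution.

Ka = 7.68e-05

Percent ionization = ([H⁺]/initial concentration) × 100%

Using Ka equilibrium: x² + Ka×x - Ka×C = 0. Solving: [H⁺] = 1.2912e-03. Percent = (1.2912e-03/0.023) × 100

Percent ionization = 5.61%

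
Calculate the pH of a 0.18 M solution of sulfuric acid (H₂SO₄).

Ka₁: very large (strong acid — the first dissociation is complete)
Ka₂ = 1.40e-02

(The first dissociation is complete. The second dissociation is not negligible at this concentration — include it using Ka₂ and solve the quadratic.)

First dissociation is complete: [H⁺]₀ = [HSO₄⁻]₀ = C = 0.18 M. Second dissociation HSO₄⁻ ⇌ H⁺ + SO₄²⁻: let x = [SO₄²⁻]. Ka₂ = (C + x)·x / (C − x) = 1.40e-02 → x² + (C + Ka₂)·x − Ka₂·C = 0 → x² + 0.19400·x − 2.520e-03 = 0. x = (−0.19400 + √(0.19400² + 4 × 2.520e-03)) / 2 = 1.2220e-02 M. [H⁺] = C + x = 0.18 + 1.2220e-02 = 1.9222e-01 M. pH = -log(1.9222e-01) = 0.72.

pH = 0.72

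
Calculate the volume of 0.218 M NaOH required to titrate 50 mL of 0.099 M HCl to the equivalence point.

At equivalence: moles acid = moles base. moles HCl = 0.099 × 50/1000 = 0.00495 mol. V_base = moles / 0.218 × 1000 = 22.7 mL.

V_{base} = 22.7 mL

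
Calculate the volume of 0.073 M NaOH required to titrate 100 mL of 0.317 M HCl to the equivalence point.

At equivalence: moles acid = moles base. moles HCl = 0.317 × 100/1000 = 0.0317 mol. V_base = moles / 0.073 × 1000 = 434.2 mL.

V_{base} = 434.2 mL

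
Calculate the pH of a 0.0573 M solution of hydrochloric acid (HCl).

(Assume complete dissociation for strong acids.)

[H⁺] = 0.0573 M for strong acid. pH = -log[H⁺] = -log(0.0573)

pH = 1.24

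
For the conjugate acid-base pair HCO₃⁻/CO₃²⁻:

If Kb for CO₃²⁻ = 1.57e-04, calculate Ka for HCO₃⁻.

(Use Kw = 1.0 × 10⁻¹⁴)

For a conjugate pair Ka × Kb = Kw, so Ka = Kw/Kb = 1.0 × 10⁻¹⁴ / 1.57e-04 = 6.37e-11.

K_a = 6.37e-11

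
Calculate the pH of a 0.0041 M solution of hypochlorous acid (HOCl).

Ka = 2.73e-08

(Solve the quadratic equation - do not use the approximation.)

x² + Ka×x - Ka×C = 0. Using quadratic formula: [H⁺] = 1.0566e-05

pH = 4.98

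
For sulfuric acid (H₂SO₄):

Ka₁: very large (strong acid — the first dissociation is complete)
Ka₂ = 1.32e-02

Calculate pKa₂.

pKa₂ = -log(Ka₂) = -log(1.32e-02) = 1.88.

pK_{a2} = 1.88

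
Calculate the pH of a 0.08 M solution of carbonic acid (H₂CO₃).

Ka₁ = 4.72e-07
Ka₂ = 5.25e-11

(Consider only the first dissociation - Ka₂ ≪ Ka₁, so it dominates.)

First dissociation dominates. From Ka₁ = [H⁺][HA⁻]/[H₂A], x² + Ka₁·x − Ka₁·C = 0 with C = 0.08 M and Ka₁ = 4.72e-07. Solving: [H⁺] = (−Ka₁ + √(Ka₁² + 4·Ka₁·C)) / 2 = 1.9408e-04 M. pH = -log(1.9408e-04) = 3.71.

pH = 3.71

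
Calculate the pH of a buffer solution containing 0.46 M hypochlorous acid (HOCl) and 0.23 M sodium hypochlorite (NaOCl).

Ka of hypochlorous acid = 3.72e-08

pKa = -log(3.72e-08) = 7.43. pH = pKa + log([A⁻]/[HA]) = 7.43 + log(0.23/0.46)

pH = 7.13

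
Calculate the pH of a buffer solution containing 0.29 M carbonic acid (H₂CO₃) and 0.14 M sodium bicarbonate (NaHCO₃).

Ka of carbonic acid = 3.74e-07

pKa = -log(3.74e-07) = 6.43. pH = pKa + log([A⁻]/[HA]) = 6.43 + log(0.14/0.29)

pH = 6.11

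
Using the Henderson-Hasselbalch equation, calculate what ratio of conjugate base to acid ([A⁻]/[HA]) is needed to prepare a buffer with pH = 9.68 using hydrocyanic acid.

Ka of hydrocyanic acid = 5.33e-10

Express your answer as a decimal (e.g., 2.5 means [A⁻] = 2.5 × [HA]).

pKa = -log(5.33e-10) = 9.2733. pH = pKa + log([A⁻]/[HA]), so log([A⁻]/[HA]) = pH − pKa = 9.68 − 9.2733 = 0.4067. [A⁻]/[HA] = 10^(0.4067) = 2.55

[A⁻]/[HA] = 2.55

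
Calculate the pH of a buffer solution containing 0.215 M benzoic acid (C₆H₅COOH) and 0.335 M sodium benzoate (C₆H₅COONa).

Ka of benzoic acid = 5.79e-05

pKa = -log(5.79e-05) = 4.24. pH = pKa + log([A⁻]/[HA]) = 4.24 + log(0.335/0.215)

pH = 4.43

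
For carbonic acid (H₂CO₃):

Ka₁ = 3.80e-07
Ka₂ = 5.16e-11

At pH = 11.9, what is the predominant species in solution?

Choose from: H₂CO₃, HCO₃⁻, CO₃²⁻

pKa₁ = 6.42, pKa₂ = 10.29. For a polyprotic acid the predominant species crosses at each pKa: below pKa_n the protonated form dominates, above it the deprotonated form does. At pH = 11.9, the predominant species is CO₃²⁻.

CO₃²⁻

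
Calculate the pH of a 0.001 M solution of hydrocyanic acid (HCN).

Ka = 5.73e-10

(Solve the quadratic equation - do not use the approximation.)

x² + Ka×x - Ka×C = 0. Using quadratic formula: [H⁺] = 7.5668e-07

pH = 6.12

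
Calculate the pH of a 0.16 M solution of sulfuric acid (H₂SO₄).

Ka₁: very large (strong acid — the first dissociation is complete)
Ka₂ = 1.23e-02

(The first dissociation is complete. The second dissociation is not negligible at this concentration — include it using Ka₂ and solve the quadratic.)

First dissociation is complete: [H⁺]₀ = [HSO₄⁻]₀ = C = 0.16 M. Second dissociation HSO₄⁻ ⇌ H⁺ + SO₄²⁻: let x = [SO₄²⁻]. Ka₂ = (C + x)·x / (C − x) = 1.23e-02 → x² + (C + Ka₂)·x − Ka₂·C = 0 → x² + 0.17230·x − 1.968e-03 = 0. x = (−0.17230 + √(0.17230² + 4 × 1.968e-03)) / 2 = 1.0751e-02 M. [H⁺] = C + x = 0.16 + 1.0751e-02 = 1.7075e-01 M. pH = -log(1.7075e-01) = 0.77.

pH = 0.77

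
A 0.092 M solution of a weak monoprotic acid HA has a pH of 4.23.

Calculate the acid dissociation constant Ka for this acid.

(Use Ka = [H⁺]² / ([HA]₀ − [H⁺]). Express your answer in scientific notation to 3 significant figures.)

[H⁺] = 10^(−pH) = 10^(−4.23) = 5.888e-05 M. For HA ⇌ H⁺ + A⁻, Ka = [H⁺][A⁻]/[HA] = [H⁺]² / ([HA]₀ − [H⁺]) = (5.888e-05)² / (0.092 − 5.888e-05) = 3.77e-08.

K_a = 3.77e-08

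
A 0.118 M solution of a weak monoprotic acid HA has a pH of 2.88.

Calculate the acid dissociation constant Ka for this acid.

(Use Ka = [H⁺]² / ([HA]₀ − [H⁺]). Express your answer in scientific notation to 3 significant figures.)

[H⁺] = 10^(−pH) = 10^(−2.88) = 1.318e-03 M. For HA ⇌ H⁺ + A⁻, Ka = [H⁺][A⁻]/[HA] = [H⁺]² / ([HA]₀ − [H⁺]) = (1.318e-03)² / (0.118 − 1.318e-03) = 1.49e-05.

K_a = 1.49e-05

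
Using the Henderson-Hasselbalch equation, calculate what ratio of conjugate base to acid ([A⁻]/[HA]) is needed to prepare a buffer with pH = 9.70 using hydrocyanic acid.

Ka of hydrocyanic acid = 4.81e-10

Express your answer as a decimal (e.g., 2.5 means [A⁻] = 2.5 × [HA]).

pKa = -log(4.81e-10) = 9.3179. pH = pKa + log([A⁻]/[HA]), so log([A⁻]/[HA]) = pH − pKa = 9.70 − 9.3179 = 0.3821. [A⁻]/[HA] = 10^(0.3821) = 2.41

[A⁻]/[HA] = 2.41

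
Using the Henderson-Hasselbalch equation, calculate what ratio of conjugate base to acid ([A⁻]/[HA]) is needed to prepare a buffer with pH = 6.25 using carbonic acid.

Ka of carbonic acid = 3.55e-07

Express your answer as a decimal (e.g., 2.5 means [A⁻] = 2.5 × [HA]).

pKa = -log(3.55e-07) = 6.4498. pH = pKa + log([A⁻]/[HA]), so log([A⁻]/[HA]) = pH − pKa = 6.25 − 6.4498 = -0.1998. [A⁻]/[HA] = 10^(-0.1998) = 0.631

[A⁻]/[HA] = 0.631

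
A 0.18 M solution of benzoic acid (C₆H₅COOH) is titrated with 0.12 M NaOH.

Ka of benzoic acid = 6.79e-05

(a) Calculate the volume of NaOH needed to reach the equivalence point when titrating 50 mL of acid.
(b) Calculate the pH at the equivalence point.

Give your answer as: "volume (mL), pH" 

moles acid = 0.18 × 50/1000 = 0.009 mol; V_base = moles/0.12 × 1000 = 75.0 mL. At equivalence only the conjugate base is present: [A⁻] = 0.009/0.125 = 7.2000e-02 M. Kb = Kw/Ka = 1.47e-10; [OH⁻] = √(Kb × [A⁻]) = 3.2564e-06; pOH = 5.49; pH = 14 - pOH = 8.51.

V = 75.0 mL, pH = 8.51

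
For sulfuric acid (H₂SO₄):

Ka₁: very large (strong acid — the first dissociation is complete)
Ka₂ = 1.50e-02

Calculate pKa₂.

pKa₂ = -log(Ka₂) = -log(1.50e-02) = 1.82.

pK_{a2} = 1.82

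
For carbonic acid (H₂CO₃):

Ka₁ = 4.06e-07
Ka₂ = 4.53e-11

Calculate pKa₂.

pKa₂ = -log(Ka₂) = -log(4.53e-11) = 10.34.

pK_{a2} = 10.34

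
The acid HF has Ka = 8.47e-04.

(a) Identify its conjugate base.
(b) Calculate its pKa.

(a) The conjugate base is formed by removing one H⁺ from HF, giving F⁻. (b) pKa = -log(Ka) = -log(8.47e-04) = 3.07.

Conjugate base: F⁻; pK_a = 3.07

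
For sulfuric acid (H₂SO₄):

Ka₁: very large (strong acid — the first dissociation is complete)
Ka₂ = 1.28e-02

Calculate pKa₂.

pKa₂ = -log(Ka₂) = -log(1.28e-02) = 1.89.

pK_{a2} = 1.89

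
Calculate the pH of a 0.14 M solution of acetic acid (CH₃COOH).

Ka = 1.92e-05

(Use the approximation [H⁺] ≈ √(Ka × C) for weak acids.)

[H⁺] = √(Ka × C) = √(1.92e-05 × 0.14) = 1.6395e-03. pH = -log(1.6395e-03)

pH = 2.79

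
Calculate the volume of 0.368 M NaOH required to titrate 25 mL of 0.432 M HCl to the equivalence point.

At equivalence: moles acid = moles base. moles HCl = 0.432 × 25/1000 = 0.0108 mol. V_base = moles / 0.368 × 1000 = 29.3 mL.

V_{base} = 29.3 mL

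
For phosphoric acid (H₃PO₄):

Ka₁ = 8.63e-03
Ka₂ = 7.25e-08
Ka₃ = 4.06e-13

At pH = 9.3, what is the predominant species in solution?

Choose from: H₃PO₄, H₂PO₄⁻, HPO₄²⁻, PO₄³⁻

pKa₁ = 2.06, pKa₂ = 7.14, pKa₃ = 12.39. For a polyprotic acid the predominant species crosses at each pKa: below pKa_n the protonated form dominates, above it the deprotonated form does. At pH = 9.3, the predominant species is HPO₄²⁻.

HPO₄²⁻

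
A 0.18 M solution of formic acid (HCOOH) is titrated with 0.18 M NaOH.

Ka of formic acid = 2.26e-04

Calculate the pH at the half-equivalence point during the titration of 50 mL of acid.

At half-equivalence [HA] = [A⁻], so Henderson-Hasselbalch gives pH = pKa = -log(2.26e-04) = 3.65.

pH = pKa = 3.65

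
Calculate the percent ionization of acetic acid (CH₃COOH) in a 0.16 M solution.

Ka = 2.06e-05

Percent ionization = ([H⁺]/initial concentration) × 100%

Using Ka equilibrium: x² + Ka×x - Ka×C = 0. Solving: [H⁺] = 1.8052e-03. Percent = (1.8052e-03/0.16) × 100

Percent ionization = 1.13%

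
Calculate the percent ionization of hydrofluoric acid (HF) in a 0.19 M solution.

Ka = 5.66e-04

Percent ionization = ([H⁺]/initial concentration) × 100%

Using Ka equilibrium: x² + Ka×x - Ka×C = 0. Solving: [H⁺] = 1.0091e-02. Percent = (1.0091e-02/0.19) × 100

Percent ionization = 5.31%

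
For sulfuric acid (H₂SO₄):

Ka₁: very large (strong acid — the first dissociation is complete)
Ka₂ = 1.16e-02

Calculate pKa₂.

pKa₂ = -log(Ka₂) = -log(1.16e-02) = 1.94.

pK_{a2} = 1.94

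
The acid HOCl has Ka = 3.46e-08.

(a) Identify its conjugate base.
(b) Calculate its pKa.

(a) The conjugate base is formed by removing one H⁺ from HOCl, giving OCl⁻. (b) pKa = -log(Ka) = -log(3.46e-08) = 7.46.

Conjugate base: OCl⁻; pK_a = 7.46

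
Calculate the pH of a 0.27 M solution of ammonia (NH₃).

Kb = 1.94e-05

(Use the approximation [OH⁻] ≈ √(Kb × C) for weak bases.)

[OH⁻] = √(Kb × C) = √(1.94e-05 × 0.27) = 2.2887e-03. pOH = 2.64, pH = 14 - pOH

pH = 11.36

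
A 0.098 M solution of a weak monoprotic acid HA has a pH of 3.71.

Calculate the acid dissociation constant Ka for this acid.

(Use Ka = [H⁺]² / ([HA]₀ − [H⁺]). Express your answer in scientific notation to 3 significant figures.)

[H⁺] = 10^(−pH) = 10^(−3.71) = 1.950e-04 M. For HA ⇌ H⁺ + A⁻, Ka = [H⁺][A⁻]/[HA] = [H⁺]² / ([HA]₀ − [H⁺]) = (1.950e-04)² / (0.098 − 1.950e-04) = 3.89e-07.

K_a = 3.89e-07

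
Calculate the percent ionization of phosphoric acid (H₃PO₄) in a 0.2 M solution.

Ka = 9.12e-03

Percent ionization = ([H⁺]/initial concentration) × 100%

Using Ka equilibrium: x² + Ka×x - Ka×C = 0. Solving: [H⁺] = 3.8391e-02. Percent = (3.8391e-02/0.2) × 100

Percent ionization = 19.2%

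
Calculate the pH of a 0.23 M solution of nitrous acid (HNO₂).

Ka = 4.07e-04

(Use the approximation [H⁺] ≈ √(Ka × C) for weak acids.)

[H⁺] = √(Ka × C) = √(4.07e-04 × 0.23) = 9.6752e-03. pH = -log(9.6752e-03)

pH = 2.01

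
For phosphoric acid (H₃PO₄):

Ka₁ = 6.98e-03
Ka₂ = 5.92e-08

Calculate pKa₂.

pKa₂ = -log(Ka₂) = -log(5.92e-08) = 7.23.

pK_{a2} = 7.23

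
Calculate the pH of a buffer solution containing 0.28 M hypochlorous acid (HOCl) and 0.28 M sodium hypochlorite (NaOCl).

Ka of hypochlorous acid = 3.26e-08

pKa = -log(3.26e-08) = 7.49. pH = pKa + log([A⁻]/[HA]) = 7.49 + log(0.28/0.28)

pH = 7.49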